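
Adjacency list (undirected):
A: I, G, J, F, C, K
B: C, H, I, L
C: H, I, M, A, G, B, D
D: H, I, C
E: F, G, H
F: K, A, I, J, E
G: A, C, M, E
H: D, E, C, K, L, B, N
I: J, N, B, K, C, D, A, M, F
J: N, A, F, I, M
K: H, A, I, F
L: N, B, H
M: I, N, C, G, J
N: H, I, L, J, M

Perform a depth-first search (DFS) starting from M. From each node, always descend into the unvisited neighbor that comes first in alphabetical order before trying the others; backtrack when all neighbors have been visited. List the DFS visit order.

Visit M
M → C
C → A
A → F
F → E
E → G
E → H
H → B
B → I
I → D
I → J
J → N
N → L
I → K

M, C, A, F, E, G, H, B, I, D, J, N, L, K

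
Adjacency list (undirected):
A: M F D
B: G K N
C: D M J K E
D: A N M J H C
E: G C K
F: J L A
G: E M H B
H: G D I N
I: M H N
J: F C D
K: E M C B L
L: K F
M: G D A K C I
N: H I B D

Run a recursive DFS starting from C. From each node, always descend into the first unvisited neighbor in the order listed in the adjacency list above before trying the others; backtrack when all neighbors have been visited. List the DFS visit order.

Visit C
C → D
D → A
A → M
M → G
G → E
E → K
K → B
B → N
N → H
H → I
K → L
L → F
F → J

C → D → A → M → G → E → K → B → N → H → I → L → F → J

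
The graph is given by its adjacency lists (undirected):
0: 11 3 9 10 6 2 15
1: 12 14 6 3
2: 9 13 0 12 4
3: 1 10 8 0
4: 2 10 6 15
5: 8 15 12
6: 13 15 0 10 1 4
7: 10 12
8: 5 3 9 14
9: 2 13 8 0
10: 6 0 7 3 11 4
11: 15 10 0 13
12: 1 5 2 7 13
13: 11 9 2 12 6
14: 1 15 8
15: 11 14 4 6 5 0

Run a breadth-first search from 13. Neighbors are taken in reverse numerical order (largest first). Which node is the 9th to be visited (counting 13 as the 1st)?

Visit 13; enqueue 12, 11, 9, 6, 2 → queue [12, 11, 9, 6, 2]
Visit 12; enqueue 7, 5, 1 → queue [11, 9, 6, 2, 7, 5, 1]
Visit 11; enqueue 15, 10, 0 → queue [9, 6, 2, 7, 5, 1, 15, 10, 0]
Visit 9; enqueue 8 → queue [6, 2, 7, 5, 1, 15, 10, 0, 8]
Visit 6; enqueue 4 → queue [2, 7, 5, 1, 15, 10, 0, 8, 4]
Visit 2 → queue [7, 5, 1, 15, 10, 0, 8, 4]
Visit 7 → queue [5, 1, 15, 10, 0, 8, 4]
Visit 5 → queue [1, 15, 10, 0, 8, 4]
Visit 1; enqueue 14, 3 → queue [15, 10, 0, 8, 4, 14, 3]
Visit 15 → queue [10, 0, 8, 4, 14, 3]
Visit 10 → queue [0, 8, 4, 14, 3]
Visit 0 → queue [8, 4, 14, 3]
Visit 8 → queue [4, 14, 3]
Visit 4 → queue [14, 3]
Visit 14 → queue [3]
Visit 3 → queue []

Visit order: 13, 12, 11, 9, 6, 2, 7, 5, 1, 15, 10, 0, 8, 4, 14, 3

1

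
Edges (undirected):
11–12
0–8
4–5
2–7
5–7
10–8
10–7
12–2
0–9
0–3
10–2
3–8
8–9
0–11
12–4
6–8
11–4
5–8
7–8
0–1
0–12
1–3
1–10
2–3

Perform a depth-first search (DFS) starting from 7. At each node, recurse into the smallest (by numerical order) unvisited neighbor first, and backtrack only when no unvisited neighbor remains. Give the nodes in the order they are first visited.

7 -> 2 -> 3 -> 0 -> 1 -> 10 -> 8 -> 5 -> 4 -> 11 -> 12 -> 6 -> 9

Visit 7
7 → 2
2 → 3
3 → 0
0 → 1
1 → 10
10 → 8
8 → 5
5 → 4
4 → 11
11 → 12
8 → 6
8 → 9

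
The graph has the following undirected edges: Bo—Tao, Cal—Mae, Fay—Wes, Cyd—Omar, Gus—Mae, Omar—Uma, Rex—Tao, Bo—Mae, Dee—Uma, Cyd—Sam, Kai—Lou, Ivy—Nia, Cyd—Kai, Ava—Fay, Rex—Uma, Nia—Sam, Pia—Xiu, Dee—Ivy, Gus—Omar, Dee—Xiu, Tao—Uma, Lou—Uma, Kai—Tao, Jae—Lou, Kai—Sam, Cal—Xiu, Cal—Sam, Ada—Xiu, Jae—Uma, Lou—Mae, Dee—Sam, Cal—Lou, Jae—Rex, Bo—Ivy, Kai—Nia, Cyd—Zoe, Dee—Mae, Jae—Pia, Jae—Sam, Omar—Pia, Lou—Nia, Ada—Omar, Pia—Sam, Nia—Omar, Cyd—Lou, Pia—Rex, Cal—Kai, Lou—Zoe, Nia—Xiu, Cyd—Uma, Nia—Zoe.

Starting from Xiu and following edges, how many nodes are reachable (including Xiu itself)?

BFS from Xiu visits: Xiu, Ada, Cal, Dee, Nia, Pia, Omar, Kai, Lou, Mae, Sam, Ivy, Uma, Zoe, Jae, Rex, Cyd, Gus, Tao, Bo
Reachable nodes: 20 of 23 total.

20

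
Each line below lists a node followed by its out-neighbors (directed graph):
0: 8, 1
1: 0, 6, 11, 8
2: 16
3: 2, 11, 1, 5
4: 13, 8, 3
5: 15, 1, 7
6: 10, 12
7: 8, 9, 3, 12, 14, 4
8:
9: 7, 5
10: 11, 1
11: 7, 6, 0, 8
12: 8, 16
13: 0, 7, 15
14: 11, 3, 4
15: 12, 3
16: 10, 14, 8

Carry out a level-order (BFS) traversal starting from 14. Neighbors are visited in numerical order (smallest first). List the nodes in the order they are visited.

Visit 14; enqueue 3, 4, 11 → queue [3, 4, 11]
Visit 3; enqueue 1, 2, 5 → queue [4, 11, 1, 2, 5]
Visit 4; enqueue 8, 13 → queue [11, 1, 2, 5, 8, 13]
Visit 11; enqueue 0, 6, 7 → queue [1, 2, 5, 8, 13, 0, 6, 7]
Visit 1 → queue [2, 5, 8, 13, 0, 6, 7]
Visit 2; enqueue 16 → queue [5, 8, 13, 0, 6, 7, 16]
Visit 5; enqueue 15 → queue [8, 13, 0, 6, 7, 16, 15]
Visit 8 → queue [13, 0, 6, 7, 16, 15]
Visit 13 → queue [0, 6, 7, 16, 15]
Visit 0 → queue [6, 7, 16, 15]
Visit 6; enqueue 10, 12 → queue [7, 16, 15, 10, 12]
Visit 7; enqueue 9 → queue [16, 15, 10, 12, 9]
Visit 16 → queue [15, 10, 12, 9]
Visit 15 → queue [10, 12, 9]
Visit 10 → queue [12, 9]
Visit 12 → queue [9]
Visit 9 → queue []

14 3 4 11 1 2 5 8 13 0 6 7 16 15 10 12 9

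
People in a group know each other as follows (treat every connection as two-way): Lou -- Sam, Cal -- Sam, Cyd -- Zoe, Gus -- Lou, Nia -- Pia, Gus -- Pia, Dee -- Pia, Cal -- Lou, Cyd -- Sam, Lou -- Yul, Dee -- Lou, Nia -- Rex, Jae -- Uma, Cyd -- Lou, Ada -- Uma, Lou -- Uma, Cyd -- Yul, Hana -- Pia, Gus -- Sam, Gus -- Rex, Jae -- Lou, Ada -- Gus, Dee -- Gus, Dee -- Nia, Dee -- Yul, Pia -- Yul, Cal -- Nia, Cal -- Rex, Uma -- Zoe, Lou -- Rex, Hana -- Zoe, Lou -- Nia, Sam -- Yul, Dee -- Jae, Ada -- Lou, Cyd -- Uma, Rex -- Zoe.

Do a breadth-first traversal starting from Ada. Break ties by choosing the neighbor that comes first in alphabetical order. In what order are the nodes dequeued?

Ada -> Gus -> Lou -> Uma -> Dee -> Pia -> Rex -> Sam -> Cal -> Cyd -> Jae -> Nia -> Yul -> Zoe -> Hana

Visit Ada; enqueue Gus, Lou, Uma → queue [Gus, Lou, Uma]
Visit Gus; enqueue Dee, Pia, Rex, Sam → queue [Lou, Uma, Dee, Pia, Rex, Sam]
Visit Lou; enqueue Cal, Cyd, Jae, Nia, Yul → queue [Uma, Dee, Pia, Rex, Sam, Cal, Cyd, Jae, Nia, Yul]
Visit Uma; enqueue Zoe → queue [Dee, Pia, Rex, Sam, Cal, Cyd, Jae, Nia, Yul, Zoe]
Visit Dee → queue [Pia, Rex, Sam, Cal, Cyd, Jae, Nia, Yul, Zoe]
Visit Pia; enqueue Hana → queue [Rex, Sam, Cal, Cyd, Jae, Nia, Yul, Zoe, Hana]
Visit Rex → queue [Sam, Cal, Cyd, Jae, Nia, Yul, Zoe, Hana]
Visit Sam → queue [Cal, Cyd, Jae, Nia, Yul, Zoe, Hana]
Visit Cal → queue [Cyd, Jae, Nia, Yul, Zoe, Hana]
Visit Cyd → queue [Jae, Nia, Yul, Zoe, Hana]
Visit Jae → queue [Nia, Yul, Zoe, Hana]
Visit Nia → queue [Yul, Zoe, Hana]
Visit Yul → queue [Zoe, Hana]
Visit Zoe → queue [Hana]
Visit Hana → queue []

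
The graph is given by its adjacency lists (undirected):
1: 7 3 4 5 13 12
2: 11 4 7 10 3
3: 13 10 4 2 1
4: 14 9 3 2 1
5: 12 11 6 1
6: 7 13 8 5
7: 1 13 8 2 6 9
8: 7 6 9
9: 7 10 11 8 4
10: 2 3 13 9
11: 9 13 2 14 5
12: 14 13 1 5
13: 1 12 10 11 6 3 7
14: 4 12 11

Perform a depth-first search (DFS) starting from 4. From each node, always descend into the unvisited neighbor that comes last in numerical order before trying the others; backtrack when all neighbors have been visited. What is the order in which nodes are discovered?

Visit 4
4 → 14
14 → 12
12 → 13
13 → 11
11 → 9
9 → 10
10 → 3
3 → 2
2 → 7
7 → 8
8 → 6
6 → 5
5 → 1

4 14 12 13 11 9 10 3 2 7 8 6 5 1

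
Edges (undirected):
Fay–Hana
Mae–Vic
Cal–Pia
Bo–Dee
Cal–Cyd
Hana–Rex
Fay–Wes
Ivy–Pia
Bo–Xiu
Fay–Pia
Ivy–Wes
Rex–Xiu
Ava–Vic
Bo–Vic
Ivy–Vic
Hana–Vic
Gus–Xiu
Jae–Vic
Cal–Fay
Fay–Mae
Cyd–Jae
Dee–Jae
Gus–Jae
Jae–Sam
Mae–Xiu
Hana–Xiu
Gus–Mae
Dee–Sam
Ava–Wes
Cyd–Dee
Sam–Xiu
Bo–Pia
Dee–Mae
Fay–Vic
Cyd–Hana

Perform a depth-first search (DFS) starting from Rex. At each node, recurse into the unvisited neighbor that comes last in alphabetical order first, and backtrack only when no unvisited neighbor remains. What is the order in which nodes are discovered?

Rex → Xiu → Sam → Jae → Vic → Mae → Gus → Fay → Wes → Ivy → Pia → Cal → Cyd → Hana → Dee → Bo → Ava

Visit Rex
Rex → Xiu
Xiu → Sam
Sam → Jae
Jae → Vic
Vic → Mae
Mae → Gus
Mae → Fay
Fay → Wes
Wes → Ivy
Ivy → Pia
Pia → Cal
Cal → Cyd
Cyd → Hana
Cyd → Dee
Dee → Bo
Wes → Ava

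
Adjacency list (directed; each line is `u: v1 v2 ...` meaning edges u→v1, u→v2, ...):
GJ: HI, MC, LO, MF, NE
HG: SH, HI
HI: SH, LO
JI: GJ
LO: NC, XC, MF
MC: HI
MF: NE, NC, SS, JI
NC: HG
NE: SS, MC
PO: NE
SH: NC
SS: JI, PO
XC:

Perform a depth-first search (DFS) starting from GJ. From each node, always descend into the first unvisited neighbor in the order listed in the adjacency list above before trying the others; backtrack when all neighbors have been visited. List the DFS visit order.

Visit GJ
GJ → HI
HI → SH
SH → NC
NC → HG
HI → LO
LO → XC
LO → MF
MF → NE
NE → SS
SS → JI
SS → PO
NE → MC

GJ, HI, SH, NC, HG, LO, XC, MF, NE, SS, JI, PO, MC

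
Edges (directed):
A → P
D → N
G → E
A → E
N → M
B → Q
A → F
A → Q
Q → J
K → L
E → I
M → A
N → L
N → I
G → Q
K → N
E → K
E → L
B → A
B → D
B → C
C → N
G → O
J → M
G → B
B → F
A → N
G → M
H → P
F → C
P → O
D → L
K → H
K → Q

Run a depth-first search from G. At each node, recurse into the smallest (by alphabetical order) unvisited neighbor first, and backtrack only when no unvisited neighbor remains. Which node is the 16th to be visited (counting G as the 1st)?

C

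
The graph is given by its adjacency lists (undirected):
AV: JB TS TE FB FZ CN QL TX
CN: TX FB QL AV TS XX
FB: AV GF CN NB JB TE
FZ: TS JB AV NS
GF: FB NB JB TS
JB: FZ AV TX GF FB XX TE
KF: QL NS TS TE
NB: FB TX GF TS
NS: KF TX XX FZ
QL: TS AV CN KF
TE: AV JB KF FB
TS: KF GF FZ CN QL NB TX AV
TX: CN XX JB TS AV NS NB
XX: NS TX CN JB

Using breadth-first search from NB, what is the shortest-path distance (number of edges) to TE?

Level 0: NB
Level 1: FB, GF, TS, TX
Level 2: AV, CN, FZ, JB, KF, NS, QL, TE, XX
TE first appears at level 2.

2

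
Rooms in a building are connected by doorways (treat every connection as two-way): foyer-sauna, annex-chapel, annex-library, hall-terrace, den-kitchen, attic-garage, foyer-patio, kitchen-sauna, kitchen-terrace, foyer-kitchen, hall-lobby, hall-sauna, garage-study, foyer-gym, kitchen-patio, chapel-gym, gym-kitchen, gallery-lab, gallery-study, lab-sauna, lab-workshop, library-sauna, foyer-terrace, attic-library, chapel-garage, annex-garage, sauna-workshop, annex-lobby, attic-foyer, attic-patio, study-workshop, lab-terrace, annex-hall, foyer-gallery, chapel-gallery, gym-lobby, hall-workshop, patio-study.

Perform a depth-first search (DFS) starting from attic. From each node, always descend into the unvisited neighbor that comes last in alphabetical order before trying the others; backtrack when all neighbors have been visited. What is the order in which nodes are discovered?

Visit attic
attic → patio
patio → study
study → workshop
workshop → sauna
sauna → library
library → annex
annex → lobby
lobby → hall
hall → terrace
terrace → lab
lab → gallery
gallery → foyer
foyer → kitchen
kitchen → gym
gym → chapel
chapel → garage
kitchen → den

attic, patio, study, workshop, sauna, library, annex, lobby, hall, terrace, lab, gallery, foyer, kitchen, gym, chapel, garage, den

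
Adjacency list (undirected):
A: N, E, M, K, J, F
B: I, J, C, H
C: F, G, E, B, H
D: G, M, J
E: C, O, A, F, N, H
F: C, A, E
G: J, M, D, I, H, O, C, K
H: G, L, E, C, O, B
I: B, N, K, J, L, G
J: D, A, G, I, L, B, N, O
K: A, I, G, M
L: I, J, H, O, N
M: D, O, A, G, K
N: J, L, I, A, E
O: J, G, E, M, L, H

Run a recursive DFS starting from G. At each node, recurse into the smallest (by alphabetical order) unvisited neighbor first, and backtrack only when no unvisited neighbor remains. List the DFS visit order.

Visit G
G → C
C → B
B → H
H → E
E → A
A → F
A → J
J → D
D → M
M → K
K → I
I → L
L → N
L → O

G, C, B, H, E, A, F, J, D, M, K, I, L, N, O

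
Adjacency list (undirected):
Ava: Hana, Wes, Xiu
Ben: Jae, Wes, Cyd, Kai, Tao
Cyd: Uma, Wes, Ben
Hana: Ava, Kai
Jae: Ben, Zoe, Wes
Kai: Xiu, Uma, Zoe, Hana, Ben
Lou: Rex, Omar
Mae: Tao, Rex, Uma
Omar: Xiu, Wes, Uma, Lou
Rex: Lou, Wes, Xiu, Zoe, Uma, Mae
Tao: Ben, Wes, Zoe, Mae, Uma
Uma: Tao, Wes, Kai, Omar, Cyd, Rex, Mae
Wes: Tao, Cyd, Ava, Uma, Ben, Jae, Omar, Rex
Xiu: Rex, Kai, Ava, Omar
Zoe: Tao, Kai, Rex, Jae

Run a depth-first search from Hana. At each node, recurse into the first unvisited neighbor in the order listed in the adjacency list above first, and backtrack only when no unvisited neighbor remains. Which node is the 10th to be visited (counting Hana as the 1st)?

Rex

Visit Hana
Hana → Ava
Ava → Wes
Wes → Tao
Tao → Ben
Ben → Jae
Jae → Zoe
Zoe → Kai
Kai → Xiu
Xiu → Rex
Rex → Lou
Lou → Omar
Omar → Uma
Uma → Cyd
Uma → Mae

Visit order: Hana, Ava, Wes, Tao, Ben, Jae, Zoe, Kai, Xiu, Rex, Lou, Omar, Uma, Cyd, Mae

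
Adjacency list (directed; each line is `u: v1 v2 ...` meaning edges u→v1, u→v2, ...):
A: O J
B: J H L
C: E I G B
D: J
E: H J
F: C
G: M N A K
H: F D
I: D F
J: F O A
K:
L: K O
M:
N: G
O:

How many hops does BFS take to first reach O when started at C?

Level 0: C
Level 1: B, E, G, I
Level 2: A, D, F, H, J, K, L, M, N
Level 3: O
O first appears at level 3.

3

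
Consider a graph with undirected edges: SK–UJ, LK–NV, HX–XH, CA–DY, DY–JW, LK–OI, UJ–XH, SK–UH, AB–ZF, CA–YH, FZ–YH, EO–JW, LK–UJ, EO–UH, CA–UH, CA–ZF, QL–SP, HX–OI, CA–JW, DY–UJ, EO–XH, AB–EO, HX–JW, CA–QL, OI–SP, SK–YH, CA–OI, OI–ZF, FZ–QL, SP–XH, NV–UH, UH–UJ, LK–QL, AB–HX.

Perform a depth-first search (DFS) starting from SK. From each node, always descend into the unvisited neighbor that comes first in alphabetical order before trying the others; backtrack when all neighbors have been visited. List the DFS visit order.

SK -> UH -> CA -> DY -> JW -> EO -> AB -> HX -> OI -> LK -> NV -> QL -> FZ -> YH -> SP -> XH -> UJ -> ZF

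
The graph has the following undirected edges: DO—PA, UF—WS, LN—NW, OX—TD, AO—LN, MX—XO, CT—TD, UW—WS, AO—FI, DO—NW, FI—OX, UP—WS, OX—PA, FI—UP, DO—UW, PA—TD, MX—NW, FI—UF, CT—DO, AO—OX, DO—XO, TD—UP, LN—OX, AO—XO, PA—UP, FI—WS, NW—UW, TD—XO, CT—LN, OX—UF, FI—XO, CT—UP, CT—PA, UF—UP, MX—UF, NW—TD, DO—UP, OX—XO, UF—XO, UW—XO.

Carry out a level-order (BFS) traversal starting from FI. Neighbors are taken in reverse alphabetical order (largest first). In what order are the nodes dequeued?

FI → XO → WS → UP → UF → OX → AO → UW → TD → MX → DO → PA → CT → LN → NW

Visit FI; enqueue XO, WS, UP, UF, OX, AO → queue [XO, WS, UP, UF, OX, AO]
Visit XO; enqueue UW, TD, MX, DO → queue [WS, UP, UF, OX, AO, UW, TD, MX, DO]
Visit WS → queue [UP, UF, OX, AO, UW, TD, MX, DO]
Visit UP; enqueue PA, CT → queue [UF, OX, AO, UW, TD, MX, DO, PA, CT]
Visit UF → queue [OX, AO, UW, TD, MX, DO, PA, CT]
Visit OX; enqueue LN → queue [AO, UW, TD, MX, DO, PA, CT, LN]
Visit AO → queue [UW, TD, MX, DO, PA, CT, LN]
Visit UW; enqueue NW → queue [TD, MX, DO, PA, CT, LN, NW]
Visit TD → queue [MX, DO, PA, CT, LN, NW]
Visit MX → queue [DO, PA, CT, LN, NW]
Visit DO → queue [PA, CT, LN, NW]
Visit PA → queue [CT, LN, NW]
Visit CT → queue [LN, NW]
Visit LN → queue [NW]
Visit NW → queue []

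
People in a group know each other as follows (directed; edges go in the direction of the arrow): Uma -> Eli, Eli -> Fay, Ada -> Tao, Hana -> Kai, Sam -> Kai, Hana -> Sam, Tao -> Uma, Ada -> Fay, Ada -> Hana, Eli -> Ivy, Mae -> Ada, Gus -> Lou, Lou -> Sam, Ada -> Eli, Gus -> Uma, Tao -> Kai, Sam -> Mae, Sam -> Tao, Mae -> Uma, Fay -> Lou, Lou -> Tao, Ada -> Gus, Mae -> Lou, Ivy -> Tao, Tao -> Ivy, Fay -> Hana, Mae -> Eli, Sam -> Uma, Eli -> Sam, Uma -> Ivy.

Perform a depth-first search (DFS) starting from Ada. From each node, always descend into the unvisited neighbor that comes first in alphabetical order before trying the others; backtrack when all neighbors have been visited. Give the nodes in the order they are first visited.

Visit Ada
Ada → Eli
Eli → Fay
Fay → Hana
Hana → Kai
Hana → Sam
Sam → Mae
Mae → Lou
Lou → Tao
Tao → Ivy
Tao → Uma
Ada → Gus

Ada, Eli, Fay, Hana, Kai, Sam, Mae, Lou, Tao, Ivy, Uma, Gus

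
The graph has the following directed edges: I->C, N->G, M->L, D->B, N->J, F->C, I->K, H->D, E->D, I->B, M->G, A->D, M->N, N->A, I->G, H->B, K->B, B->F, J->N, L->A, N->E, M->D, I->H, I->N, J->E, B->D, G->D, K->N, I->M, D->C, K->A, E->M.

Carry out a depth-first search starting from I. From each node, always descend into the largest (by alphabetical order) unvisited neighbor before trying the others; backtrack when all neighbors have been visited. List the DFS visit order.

I -> N -> J -> E -> M -> L -> A -> D -> C -> B -> F -> G -> K -> H

Visit I
I → N
N → J
J → E
E → M
M → L
L → A
A → D
D → C
D → B
B → F
M → G
I → K
I → H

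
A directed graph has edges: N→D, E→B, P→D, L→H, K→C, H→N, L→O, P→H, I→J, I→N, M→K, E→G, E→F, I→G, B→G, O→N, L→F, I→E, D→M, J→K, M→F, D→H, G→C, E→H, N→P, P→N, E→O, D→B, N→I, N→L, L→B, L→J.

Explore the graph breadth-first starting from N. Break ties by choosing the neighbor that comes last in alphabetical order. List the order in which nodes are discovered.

N -> P -> L -> I -> D -> H -> O -> J -> F -> B -> G -> E -> M -> K -> C

Visit N; enqueue P, L, I, D → queue [P, L, I, D]
Visit P; enqueue H → queue [L, I, D, H]
Visit L; enqueue O, J, F, B → queue [I, D, H, O, J, F, B]
Visit I; enqueue G, E → queue [D, H, O, J, F, B, G, E]
Visit D; enqueue M → queue [H, O, J, F, B, G, E, M]
Visit H → queue [O, J, F, B, G, E, M]
Visit O → queue [J, F, B, G, E, M]
Visit J; enqueue K → queue [F, B, G, E, M, K]
Visit F → queue [B, G, E, M, K]
Visit B → queue [G, E, M, K]
Visit G; enqueue C → queue [E, M, K, C]
Visit E → queue [M, K, C]
Visit M → queue [K, C]
Visit K → queue [C]
Visit C → queue []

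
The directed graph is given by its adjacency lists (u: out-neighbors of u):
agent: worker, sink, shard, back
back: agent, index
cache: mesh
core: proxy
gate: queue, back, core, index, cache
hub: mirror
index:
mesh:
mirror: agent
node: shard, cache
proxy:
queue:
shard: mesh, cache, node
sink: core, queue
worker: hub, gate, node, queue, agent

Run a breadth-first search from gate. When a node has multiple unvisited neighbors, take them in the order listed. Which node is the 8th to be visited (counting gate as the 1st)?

proxy

Visit gate; enqueue queue, back, core, index, cache → queue [queue, back, core, index, cache]
Visit queue → queue [back, core, index, cache]
Visit back; enqueue agent → queue [core, index, cache, agent]
Visit core; enqueue proxy → queue [index, cache, agent, proxy]
Visit index → queue [cache, agent, proxy]
Visit cache; enqueue mesh → queue [agent, proxy, mesh]
Visit agent; enqueue worker, sink, shard → queue [proxy, mesh, worker, sink, shard]
Visit proxy → queue [mesh, worker, sink, shard]
Visit mesh → queue [worker, sink, shard]
Visit worker; enqueue hub, node → queue [sink, shard, hub, node]
Visit sink → queue [shard, hub, node]
Visit shard → queue [hub, node]
Visit hub; enqueue mirror → queue [node, mirror]
Visit node → queue [mirror]
Visit mirror → queue []

Visit order: gate, queue, back, core, index, cache, agent, proxy, mesh, worker, sink, shard, hub, node, mirror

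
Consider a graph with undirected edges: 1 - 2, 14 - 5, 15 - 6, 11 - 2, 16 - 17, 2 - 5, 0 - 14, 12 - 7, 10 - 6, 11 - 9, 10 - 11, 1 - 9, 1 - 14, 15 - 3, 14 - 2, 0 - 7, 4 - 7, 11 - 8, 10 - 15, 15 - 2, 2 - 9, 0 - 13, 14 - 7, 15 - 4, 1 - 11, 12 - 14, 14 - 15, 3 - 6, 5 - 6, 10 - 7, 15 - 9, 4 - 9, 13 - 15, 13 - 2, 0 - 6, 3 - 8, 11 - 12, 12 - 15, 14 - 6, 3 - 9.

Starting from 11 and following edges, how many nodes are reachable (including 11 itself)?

16

BFS from 11 visits: 11, 12, 10, 9, 8, 2, 1, 15, 14, 7, 6, 4, 3, 13, 5, 0
Reachable nodes: 16 of 18 total.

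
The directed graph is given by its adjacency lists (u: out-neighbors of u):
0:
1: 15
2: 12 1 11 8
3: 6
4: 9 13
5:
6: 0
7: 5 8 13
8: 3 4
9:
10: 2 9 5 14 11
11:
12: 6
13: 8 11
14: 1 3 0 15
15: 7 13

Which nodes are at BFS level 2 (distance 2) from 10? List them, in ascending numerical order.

Level 0: 10
Level 1: 2, 5, 9, 11, 14
Level 2: 0, 1, 3, 8, 12, 15
Level 3: 4, 6, 7, 13

0, 1, 3, 8, 12, 15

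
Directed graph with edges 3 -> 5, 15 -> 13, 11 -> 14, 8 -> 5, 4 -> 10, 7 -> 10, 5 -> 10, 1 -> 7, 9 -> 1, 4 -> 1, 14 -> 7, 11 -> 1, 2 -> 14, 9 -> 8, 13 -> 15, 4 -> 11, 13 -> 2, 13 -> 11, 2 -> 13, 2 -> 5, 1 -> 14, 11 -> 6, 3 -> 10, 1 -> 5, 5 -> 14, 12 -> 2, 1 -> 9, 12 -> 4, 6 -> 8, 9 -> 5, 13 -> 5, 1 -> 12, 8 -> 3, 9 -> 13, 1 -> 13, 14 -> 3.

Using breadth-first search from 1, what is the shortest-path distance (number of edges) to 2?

Level 0: 1
Level 1: 5, 7, 9, 12, 13, 14
Level 2: 2, 3, 4, 8, 10, 11, 15
Level 3: 6
2 first appears at level 2.

2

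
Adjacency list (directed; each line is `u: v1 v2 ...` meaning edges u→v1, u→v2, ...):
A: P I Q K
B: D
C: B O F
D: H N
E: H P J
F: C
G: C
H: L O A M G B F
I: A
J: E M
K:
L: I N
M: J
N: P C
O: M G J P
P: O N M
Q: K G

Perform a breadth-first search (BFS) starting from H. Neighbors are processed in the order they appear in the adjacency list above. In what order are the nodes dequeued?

H -> L -> O -> A -> M -> G -> B -> F -> I -> N -> J -> P -> Q -> K -> C -> D -> E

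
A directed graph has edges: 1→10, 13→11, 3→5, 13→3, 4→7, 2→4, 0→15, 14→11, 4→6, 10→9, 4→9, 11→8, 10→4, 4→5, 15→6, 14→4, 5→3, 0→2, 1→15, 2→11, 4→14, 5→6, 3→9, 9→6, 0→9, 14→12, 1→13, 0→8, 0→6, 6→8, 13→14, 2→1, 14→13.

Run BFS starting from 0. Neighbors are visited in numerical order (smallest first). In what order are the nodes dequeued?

0 → 2 → 6 → 8 → 9 → 15 → 1 → 4 → 11 → 10 → 13 → 5 → 7 → 14 → 3 → 12

Visit 0; enqueue 2, 6, 8, 9, 15 → queue [2, 6, 8, 9, 15]
Visit 2; enqueue 1, 4, 11 → queue [6, 8, 9, 15, 1, 4, 11]
Visit 6 → queue [8, 9, 15, 1, 4, 11]
Visit 8 → queue [9, 15, 1, 4, 11]
Visit 9 → queue [15, 1, 4, 11]
Visit 15 → queue [1, 4, 11]
Visit 1; enqueue 10, 13 → queue [4, 11, 10, 13]
Visit 4; enqueue 5, 7, 14 → queue [11, 10, 13, 5, 7, 14]
Visit 11 → queue [10, 13, 5, 7, 14]
Visit 10 → queue [13, 5, 7, 14]
Visit 13; enqueue 3 → queue [5, 7, 14, 3]
Visit 5 → queue [7, 14, 3]
Visit 7 → queue [14, 3]
Visit 14; enqueue 12 → queue [3, 12]
Visit 3 → queue [12]
Visit 12 → queue []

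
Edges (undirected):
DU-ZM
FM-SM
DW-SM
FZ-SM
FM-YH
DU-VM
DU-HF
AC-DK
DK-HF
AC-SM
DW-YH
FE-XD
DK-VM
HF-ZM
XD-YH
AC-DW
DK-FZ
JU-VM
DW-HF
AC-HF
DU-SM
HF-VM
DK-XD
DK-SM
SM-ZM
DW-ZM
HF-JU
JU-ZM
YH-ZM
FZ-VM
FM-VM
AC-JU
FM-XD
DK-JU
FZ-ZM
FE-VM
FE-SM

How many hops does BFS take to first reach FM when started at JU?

Level 0: JU
Level 1: AC, DK, HF, VM, ZM
Level 2: DU, DW, FE, FM, FZ, SM, XD, YH
FM first appears at level 2.

2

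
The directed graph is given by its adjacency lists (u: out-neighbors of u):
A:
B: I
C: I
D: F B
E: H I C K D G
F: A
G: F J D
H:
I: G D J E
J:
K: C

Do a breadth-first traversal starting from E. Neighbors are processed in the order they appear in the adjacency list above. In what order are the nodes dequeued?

E -> H -> I -> C -> K -> D -> G -> J -> F -> B -> A

Visit E; enqueue H, I, C, K, D, G → queue [H, I, C, K, D, G]
Visit H → queue [I, C, K, D, G]
Visit I; enqueue J → queue [C, K, D, G, J]
Visit C → queue [K, D, G, J]
Visit K → queue [D, G, J]
Visit D; enqueue F, B → queue [G, J, F, B]
Visit G → queue [J, F, B]
Visit J → queue [F, B]
Visit F; enqueue A → queue [B, A]
Visit B → queue [A]
Visit A → queue []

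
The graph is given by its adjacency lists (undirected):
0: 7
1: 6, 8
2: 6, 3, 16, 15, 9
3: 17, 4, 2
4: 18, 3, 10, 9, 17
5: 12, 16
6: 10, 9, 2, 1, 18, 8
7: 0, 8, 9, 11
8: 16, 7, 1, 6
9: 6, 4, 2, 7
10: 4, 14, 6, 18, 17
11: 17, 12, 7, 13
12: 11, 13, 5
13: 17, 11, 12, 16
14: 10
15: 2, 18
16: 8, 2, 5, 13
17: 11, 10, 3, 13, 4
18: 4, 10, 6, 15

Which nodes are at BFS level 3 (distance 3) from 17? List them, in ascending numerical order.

Level 0: 17
Level 1: 3, 4, 10, 11, 13
Level 2: 2, 6, 7, 9, 12, 14, 16, 18
Level 3: 0, 1, 5, 8, 15

0, 1, 5, 8, 15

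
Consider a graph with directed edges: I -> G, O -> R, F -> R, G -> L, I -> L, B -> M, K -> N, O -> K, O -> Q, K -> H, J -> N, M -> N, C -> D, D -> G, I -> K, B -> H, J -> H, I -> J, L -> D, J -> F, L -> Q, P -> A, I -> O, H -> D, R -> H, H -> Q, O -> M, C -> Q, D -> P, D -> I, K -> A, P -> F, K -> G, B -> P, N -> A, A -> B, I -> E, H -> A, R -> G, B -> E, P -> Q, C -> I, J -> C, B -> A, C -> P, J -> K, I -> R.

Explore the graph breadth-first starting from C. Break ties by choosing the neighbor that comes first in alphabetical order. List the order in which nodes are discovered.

Visit C; enqueue D, I, P, Q → queue [D, I, P, Q]
Visit D; enqueue G → queue [I, P, Q, G]
Visit I; enqueue E, J, K, L, O, R → queue [P, Q, G, E, J, K, L, O, R]
Visit P; enqueue A, F → queue [Q, G, E, J, K, L, O, R, A, F]
Visit Q → queue [G, E, J, K, L, O, R, A, F]
Visit G → queue [E, J, K, L, O, R, A, F]
Visit E → queue [J, K, L, O, R, A, F]
Visit J; enqueue H, N → queue [K, L, O, R, A, F, H, N]
Visit K → queue [L, O, R, A, F, H, N]
Visit L → queue [O, R, A, F, H, N]
Visit O; enqueue M → queue [R, A, F, H, N, M]
Visit R → queue [A, F, H, N, M]
Visit A; enqueue B → queue [F, H, N, M, B]
Visit F → queue [H, N, M, B]
Visit H → queue [N, M, B]
Visit N → queue [M, B]
Visit M → queue [B]
Visit B → queue []

C → D → I → P → Q → G → E → J → K → L → O → R → A → F → H → N → M → B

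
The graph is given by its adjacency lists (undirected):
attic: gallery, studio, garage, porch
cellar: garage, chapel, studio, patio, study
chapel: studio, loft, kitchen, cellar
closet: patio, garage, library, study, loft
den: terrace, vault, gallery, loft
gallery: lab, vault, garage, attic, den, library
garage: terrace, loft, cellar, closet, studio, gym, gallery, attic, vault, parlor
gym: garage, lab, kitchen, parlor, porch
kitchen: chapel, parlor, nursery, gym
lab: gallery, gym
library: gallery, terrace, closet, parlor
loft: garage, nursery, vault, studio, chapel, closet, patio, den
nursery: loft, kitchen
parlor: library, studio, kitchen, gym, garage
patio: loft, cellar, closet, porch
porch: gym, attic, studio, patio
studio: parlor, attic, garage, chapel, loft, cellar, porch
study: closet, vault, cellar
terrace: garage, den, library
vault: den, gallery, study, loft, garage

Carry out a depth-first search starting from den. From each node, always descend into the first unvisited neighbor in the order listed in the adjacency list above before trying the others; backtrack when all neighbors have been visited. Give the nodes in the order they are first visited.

den → terrace → garage → loft → nursery → kitchen → chapel → studio → parlor → library → gallery → lab → gym → porch → attic → patio → cellar → study → closet → vault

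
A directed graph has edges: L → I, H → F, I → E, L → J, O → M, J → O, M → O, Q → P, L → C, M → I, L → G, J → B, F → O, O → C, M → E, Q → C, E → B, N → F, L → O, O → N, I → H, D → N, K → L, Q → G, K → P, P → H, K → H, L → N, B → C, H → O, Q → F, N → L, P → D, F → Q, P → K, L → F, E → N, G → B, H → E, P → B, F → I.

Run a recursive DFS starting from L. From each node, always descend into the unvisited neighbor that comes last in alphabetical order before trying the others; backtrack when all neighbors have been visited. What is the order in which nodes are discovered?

Visit L
L → O
O → N
N → F
F → Q
Q → P
P → K
K → H
H → E
E → B
B → C
P → D
Q → G
F → I
O → M
L → J

L -> O -> N -> F -> Q -> P -> K -> H -> E -> B -> C -> D -> G -> I -> M -> J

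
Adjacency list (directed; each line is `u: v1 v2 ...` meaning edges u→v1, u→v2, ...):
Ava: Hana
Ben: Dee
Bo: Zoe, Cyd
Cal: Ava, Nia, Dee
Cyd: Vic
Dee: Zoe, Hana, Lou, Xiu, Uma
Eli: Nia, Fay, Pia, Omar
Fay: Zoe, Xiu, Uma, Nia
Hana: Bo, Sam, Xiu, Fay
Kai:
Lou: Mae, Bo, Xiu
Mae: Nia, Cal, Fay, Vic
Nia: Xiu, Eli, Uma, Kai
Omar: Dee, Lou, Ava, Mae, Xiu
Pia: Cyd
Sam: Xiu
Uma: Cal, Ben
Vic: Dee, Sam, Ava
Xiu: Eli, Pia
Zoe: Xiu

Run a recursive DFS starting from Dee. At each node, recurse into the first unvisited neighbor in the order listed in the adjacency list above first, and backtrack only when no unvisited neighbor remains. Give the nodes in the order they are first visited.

Dee -> Zoe -> Xiu -> Eli -> Nia -> Uma -> Cal -> Ava -> Hana -> Bo -> Cyd -> Vic -> Sam -> Fay -> Ben -> Kai -> Pia -> Omar -> Lou -> Mae

Visit Dee
Dee → Zoe
Zoe → Xiu
Xiu → Eli
Eli → Nia
Nia → Uma
Uma → Cal
Cal → Ava
Ava → Hana
Hana → Bo
Bo → Cyd
Cyd → Vic
Vic → Sam
Hana → Fay
Uma → Ben
Nia → Kai
Eli → Pia
Eli → Omar
Omar → Lou
Lou → Mae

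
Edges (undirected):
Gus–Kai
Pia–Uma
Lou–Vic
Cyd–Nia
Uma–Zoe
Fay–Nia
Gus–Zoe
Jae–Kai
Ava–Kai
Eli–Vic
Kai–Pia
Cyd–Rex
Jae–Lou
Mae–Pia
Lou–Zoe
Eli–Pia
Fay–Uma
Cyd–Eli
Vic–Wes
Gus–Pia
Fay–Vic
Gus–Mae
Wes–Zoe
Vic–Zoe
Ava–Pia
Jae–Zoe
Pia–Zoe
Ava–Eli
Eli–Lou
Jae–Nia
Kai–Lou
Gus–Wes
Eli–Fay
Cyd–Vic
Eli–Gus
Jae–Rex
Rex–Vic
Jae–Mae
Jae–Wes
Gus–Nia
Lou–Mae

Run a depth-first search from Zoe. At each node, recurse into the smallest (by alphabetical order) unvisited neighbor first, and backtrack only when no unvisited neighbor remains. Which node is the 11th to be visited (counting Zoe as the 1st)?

Fay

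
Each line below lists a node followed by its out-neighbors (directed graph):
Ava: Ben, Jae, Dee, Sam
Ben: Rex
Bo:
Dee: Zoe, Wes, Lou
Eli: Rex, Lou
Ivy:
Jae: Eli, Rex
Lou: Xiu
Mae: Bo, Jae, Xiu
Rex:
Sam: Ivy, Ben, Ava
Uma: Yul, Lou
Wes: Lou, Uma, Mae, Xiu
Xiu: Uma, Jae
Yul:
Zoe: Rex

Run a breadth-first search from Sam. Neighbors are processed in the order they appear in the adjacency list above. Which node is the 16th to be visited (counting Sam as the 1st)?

Bo

Visit Sam; enqueue Ivy, Ben, Ava → queue [Ivy, Ben, Ava]
Visit Ivy → queue [Ben, Ava]
Visit Ben; enqueue Rex → queue [Ava, Rex]
Visit Ava; enqueue Jae, Dee → queue [Rex, Jae, Dee]
Visit Rex → queue [Jae, Dee]
Visit Jae; enqueue Eli → queue [Dee, Eli]
Visit Dee; enqueue Zoe, Wes, Lou → queue [Eli, Zoe, Wes, Lou]
Visit Eli → queue [Zoe, Wes, Lou]
Visit Zoe → queue [Wes, Lou]
Visit Wes; enqueue Uma, Mae, Xiu → queue [Lou, Uma, Mae, Xiu]
Visit Lou → queue [Uma, Mae, Xiu]
Visit Uma; enqueue Yul → queue [Mae, Xiu, Yul]
Visit Mae; enqueue Bo → queue [Xiu, Yul, Bo]
Visit Xiu → queue [Yul, Bo]
Visit Yul → queue [Bo]
Visit Bo → queue []

Visit order: Sam, Ivy, Ben, Ava, Rex, Jae, Dee, Eli, Zoe, Wes, Lou, Uma, Mae, Xiu, Yul, Bo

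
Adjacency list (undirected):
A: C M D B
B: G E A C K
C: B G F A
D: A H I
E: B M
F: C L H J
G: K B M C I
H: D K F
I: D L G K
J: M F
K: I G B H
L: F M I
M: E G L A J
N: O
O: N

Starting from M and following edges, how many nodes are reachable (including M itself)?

BFS from M visits: M, E, G, L, A, J, B, K, C, I, F, D, H
Reachable nodes: 13 of 15 total.

13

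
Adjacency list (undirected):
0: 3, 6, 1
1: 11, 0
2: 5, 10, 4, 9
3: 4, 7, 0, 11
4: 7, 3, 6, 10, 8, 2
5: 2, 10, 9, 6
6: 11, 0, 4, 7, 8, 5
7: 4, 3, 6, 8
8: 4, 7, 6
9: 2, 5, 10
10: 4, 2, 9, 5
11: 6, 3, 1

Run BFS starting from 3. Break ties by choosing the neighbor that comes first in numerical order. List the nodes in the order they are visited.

Visit 3; enqueue 0, 4, 7, 11 → queue [0, 4, 7, 11]
Visit 0; enqueue 1, 6 → queue [4, 7, 11, 1, 6]
Visit 4; enqueue 2, 8, 10 → queue [7, 11, 1, 6, 2, 8, 10]
Visit 7 → queue [11, 1, 6, 2, 8, 10]
Visit 11 → queue [1, 6, 2, 8, 10]
Visit 1 → queue [6, 2, 8, 10]
Visit 6; enqueue 5 → queue [2, 8, 10, 5]
Visit 2; enqueue 9 → queue [8, 10, 5, 9]
Visit 8 → queue [10, 5, 9]
Visit 10 → queue [5, 9]
Visit 5 → queue [9]
Visit 9 → queue []

3 0 4 7 11 1 6 2 8 10 5 9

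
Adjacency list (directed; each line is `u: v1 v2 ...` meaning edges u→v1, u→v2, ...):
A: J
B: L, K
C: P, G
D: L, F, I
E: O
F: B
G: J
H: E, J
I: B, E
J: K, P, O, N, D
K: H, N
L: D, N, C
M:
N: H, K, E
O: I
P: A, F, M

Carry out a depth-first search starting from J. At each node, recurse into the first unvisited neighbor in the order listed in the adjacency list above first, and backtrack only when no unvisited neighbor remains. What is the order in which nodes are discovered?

J -> K -> H -> E -> O -> I -> B -> L -> D -> F -> N -> C -> P -> A -> M -> G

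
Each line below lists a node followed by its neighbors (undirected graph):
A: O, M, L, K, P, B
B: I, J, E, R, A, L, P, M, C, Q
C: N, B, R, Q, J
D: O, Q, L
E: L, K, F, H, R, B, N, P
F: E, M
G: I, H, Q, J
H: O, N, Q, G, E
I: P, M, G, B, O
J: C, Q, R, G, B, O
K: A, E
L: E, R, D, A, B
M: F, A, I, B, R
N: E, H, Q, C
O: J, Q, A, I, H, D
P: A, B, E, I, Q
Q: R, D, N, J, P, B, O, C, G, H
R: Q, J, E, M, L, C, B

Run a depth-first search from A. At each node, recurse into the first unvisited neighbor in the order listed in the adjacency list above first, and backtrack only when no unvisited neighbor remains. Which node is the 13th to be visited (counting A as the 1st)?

I

Visit A
A → O
O → J
J → C
C → N
N → E
E → L
L → R
R → Q
Q → D
Q → P
P → B
B → I
I → M
M → F
I → G
G → H
E → K

Visit order: A, O, J, C, N, E, L, R, Q, D, P, B, I, M, F, G, H, K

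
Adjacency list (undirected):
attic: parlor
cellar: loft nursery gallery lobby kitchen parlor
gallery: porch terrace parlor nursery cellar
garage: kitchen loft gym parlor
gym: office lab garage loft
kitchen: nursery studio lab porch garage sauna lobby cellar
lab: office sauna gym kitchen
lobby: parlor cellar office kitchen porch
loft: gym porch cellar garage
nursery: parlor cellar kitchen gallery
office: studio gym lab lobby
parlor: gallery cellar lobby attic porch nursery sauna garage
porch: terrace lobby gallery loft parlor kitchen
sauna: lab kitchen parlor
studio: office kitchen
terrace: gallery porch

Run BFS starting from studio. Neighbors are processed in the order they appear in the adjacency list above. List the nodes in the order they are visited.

studio → office → kitchen → gym → lab → lobby → nursery → porch → garage → sauna → cellar → loft → parlor → gallery → terrace → attic

Visit studio; enqueue office, kitchen → queue [office, kitchen]
Visit office; enqueue gym, lab, lobby → queue [kitchen, gym, lab, lobby]
Visit kitchen; enqueue nursery, porch, garage, sauna, cellar → queue [gym, lab, lobby, nursery, porch, garage, sauna, cellar]
Visit gym; enqueue loft → queue [lab, lobby, nursery, porch, garage, sauna, cellar, loft]
Visit lab → queue [lobby, nursery, porch, garage, sauna, cellar, loft]
Visit lobby; enqueue parlor → queue [nursery, porch, garage, sauna, cellar, loft, parlor]
Visit nursery; enqueue gallery → queue [porch, garage, sauna, cellar, loft, parlor, gallery]
Visit porch; enqueue terrace → queue [garage, sauna, cellar, loft, parlor, gallery, terrace]
Visit garage → queue [sauna, cellar, loft, parlor, gallery, terrace]
Visit sauna → queue [cellar, loft, parlor, gallery, terrace]
Visit cellar → queue [loft, parlor, gallery, terrace]
Visit loft → queue [parlor, gallery, terrace]
Visit parlor; enqueue attic → queue [gallery, terrace, attic]
Visit gallery → queue [terrace, attic]
Visit terrace → queue [attic]
Visit attic → queue []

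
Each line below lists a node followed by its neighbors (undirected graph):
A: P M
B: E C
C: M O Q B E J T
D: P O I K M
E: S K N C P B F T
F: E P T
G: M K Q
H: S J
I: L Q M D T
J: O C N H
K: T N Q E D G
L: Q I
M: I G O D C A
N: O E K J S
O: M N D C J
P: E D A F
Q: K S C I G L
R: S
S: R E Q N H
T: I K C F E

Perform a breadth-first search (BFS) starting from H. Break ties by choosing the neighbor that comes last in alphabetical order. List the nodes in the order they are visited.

Visit H; enqueue S, J → queue [S, J]
Visit S; enqueue R, Q, N, E → queue [J, R, Q, N, E]
Visit J; enqueue O, C → queue [R, Q, N, E, O, C]
Visit R → queue [Q, N, E, O, C]
Visit Q; enqueue L, K, I, G → queue [N, E, O, C, L, K, I, G]
Visit N → queue [E, O, C, L, K, I, G]
Visit E; enqueue T, P, F, B → queue [O, C, L, K, I, G, T, P, F, B]
Visit O; enqueue M, D → queue [C, L, K, I, G, T, P, F, B, M, D]
Visit C → queue [L, K, I, G, T, P, F, B, M, D]
Visit L → queue [K, I, G, T, P, F, B, M, D]
Visit K → queue [I, G, T, P, F, B, M, D]
Visit I → queue [G, T, P, F, B, M, D]
Visit G → queue [T, P, F, B, M, D]
Visit T → queue [P, F, B, M, D]
Visit P; enqueue A → queue [F, B, M, D, A]
Visit F → queue [B, M, D, A]
Visit B → queue [M, D, A]
Visit M → queue [D, A]
Visit D → queue [A]
Visit A → queue []

H S J R Q N E O C L K I G T P F B M D A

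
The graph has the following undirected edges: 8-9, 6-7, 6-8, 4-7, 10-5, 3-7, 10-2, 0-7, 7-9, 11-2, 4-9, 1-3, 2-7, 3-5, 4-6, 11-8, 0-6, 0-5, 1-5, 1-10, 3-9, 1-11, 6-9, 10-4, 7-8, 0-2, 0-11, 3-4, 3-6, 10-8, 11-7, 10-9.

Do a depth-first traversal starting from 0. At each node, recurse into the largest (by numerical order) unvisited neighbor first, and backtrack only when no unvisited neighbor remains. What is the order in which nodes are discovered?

Visit 0
0 → 11
11 → 8
8 → 10
10 → 9
9 → 7
7 → 6
6 → 4
4 → 3
3 → 5
5 → 1
7 → 2

0, 11, 8, 10, 9, 7, 6, 4, 3, 5, 1, 2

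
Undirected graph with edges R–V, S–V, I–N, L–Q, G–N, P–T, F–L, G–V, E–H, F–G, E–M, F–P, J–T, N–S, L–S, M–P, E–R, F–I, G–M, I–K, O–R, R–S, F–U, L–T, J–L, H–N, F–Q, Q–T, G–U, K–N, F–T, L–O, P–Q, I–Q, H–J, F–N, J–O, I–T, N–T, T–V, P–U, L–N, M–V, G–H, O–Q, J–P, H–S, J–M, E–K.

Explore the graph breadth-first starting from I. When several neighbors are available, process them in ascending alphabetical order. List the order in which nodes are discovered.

Visit I; enqueue F, K, N, Q, T → queue [F, K, N, Q, T]
Visit F; enqueue G, L, P, U → queue [K, N, Q, T, G, L, P, U]
Visit K; enqueue E → queue [N, Q, T, G, L, P, U, E]
Visit N; enqueue H, S → queue [Q, T, G, L, P, U, E, H, S]
Visit Q; enqueue O → queue [T, G, L, P, U, E, H, S, O]
Visit T; enqueue J, V → queue [G, L, P, U, E, H, S, O, J, V]
Visit G; enqueue M → queue [L, P, U, E, H, S, O, J, V, M]
Visit L → queue [P, U, E, H, S, O, J, V, M]
Visit P → queue [U, E, H, S, O, J, V, M]
Visit U → queue [E, H, S, O, J, V, M]
Visit E; enqueue R → queue [H, S, O, J, V, M, R]
Visit H → queue [S, O, J, V, M, R]
Visit S → queue [O, J, V, M, R]
Visit O → queue [J, V, M, R]
Visit J → queue [V, M, R]
Visit V → queue [M, R]
Visit M → queue [R]
Visit R → queue []

I, F, K, N, Q, T, G, L, P, U, E, H, S, O, J, V, M, R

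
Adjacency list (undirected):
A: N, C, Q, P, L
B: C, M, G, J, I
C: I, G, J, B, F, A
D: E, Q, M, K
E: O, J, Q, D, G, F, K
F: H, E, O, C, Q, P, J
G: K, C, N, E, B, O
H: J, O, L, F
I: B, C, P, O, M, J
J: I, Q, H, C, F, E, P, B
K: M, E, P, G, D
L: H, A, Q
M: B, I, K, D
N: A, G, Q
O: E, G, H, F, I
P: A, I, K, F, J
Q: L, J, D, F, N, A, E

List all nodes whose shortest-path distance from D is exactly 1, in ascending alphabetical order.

E, K, M, Q

Level 0: D
Level 1: E, K, M, Q
Level 2: A, B, F, G, I, J, L, N, O, P
Level 3: C, H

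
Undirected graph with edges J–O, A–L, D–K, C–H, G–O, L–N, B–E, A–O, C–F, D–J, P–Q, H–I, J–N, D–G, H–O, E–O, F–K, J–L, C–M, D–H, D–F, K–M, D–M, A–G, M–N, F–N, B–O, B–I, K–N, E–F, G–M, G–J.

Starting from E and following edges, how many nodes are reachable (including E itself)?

15

BFS from E visits: E, O, F, B, J, H, G, A, N, K, D, C, I, L, M
Reachable nodes: 15 of 17 total.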